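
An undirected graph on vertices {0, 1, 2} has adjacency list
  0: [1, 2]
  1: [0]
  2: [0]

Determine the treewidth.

A width-1 tree decomposition is:
Bags: B1 = {0, 1}  B2 = {0, 2}
Tree: B1–B2
The largest bag has 2 vertices, giving width 1; this decomposition certifies tw(G) ≤ 1. G has an edge, so its treewidth is at least 1. Therefore the treewidth is 1.

1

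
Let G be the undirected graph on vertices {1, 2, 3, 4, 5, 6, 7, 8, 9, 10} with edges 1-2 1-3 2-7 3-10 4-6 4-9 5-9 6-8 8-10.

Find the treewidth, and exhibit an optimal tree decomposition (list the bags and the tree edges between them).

Treewidth 1.
Bags: B1 = {5, 9}  B2 = {4, 9}  B3 = {4, 6}  B4 = {6, 8}  B5 = {8, 10}  B6 = {3, 10}  B7 = {1, 3}  B8 = {1, 2}  B9 = {2, 7}
Tree: B1–B2, B2–B3, B3–B4, B4–B5, B5–B6, B6–B7, B7–B8, B8–B9

Each bag holds 2 vertices, so the decomposition has width 1, which upper-bounds the treewidth. Since G has at least one edge (e.g. 5–9), it is not an edgeless graph, so tw(G) ≥ 1. Combining the bounds, tw(G) = 1.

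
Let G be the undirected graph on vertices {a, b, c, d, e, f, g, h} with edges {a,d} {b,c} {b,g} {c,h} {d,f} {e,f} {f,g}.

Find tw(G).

1

A width-1 tree decomposition is:
Bags: B1 = {b, g}  B2 = {f, g}  B3 = {b, c}  B4 = {e, f}  B5 = {d, f}  B6 = {a, d}  B7 = {c, h}
Tree: B1–B2, B1–B3, B2–B4, B4–B5, B5–B6, B3–B7
Every bag has size at most 2, so the width is 2 − 1 = 1 and tw(G) ≤ 1. G has an edge, so its treewidth is at least 1. The upper and lower bounds meet at 1, so that is the treewidth.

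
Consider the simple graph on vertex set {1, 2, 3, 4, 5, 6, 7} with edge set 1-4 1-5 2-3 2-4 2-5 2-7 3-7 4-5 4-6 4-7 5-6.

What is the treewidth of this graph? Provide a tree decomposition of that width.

The largest bag has 3 vertices, giving width 2; this decomposition certifies tw(G) ≤ 2. On the other hand G contains the 3-clique {2, 3, 7}. A clique must lie in a single bag of any decomposition, so no decomposition can have width below 2. Combining the bounds, tw(G) = 2.

Treewidth 2.
One such decomposition:
Bags: B1 = {4, 5, 6}  B2 = {1, 4, 5}  B3 = {2, 4, 5}  B4 = {2, 4, 7}  B5 = {2, 3, 7}
Tree: B1–B2, B1–B3, B3–B4, B4–B5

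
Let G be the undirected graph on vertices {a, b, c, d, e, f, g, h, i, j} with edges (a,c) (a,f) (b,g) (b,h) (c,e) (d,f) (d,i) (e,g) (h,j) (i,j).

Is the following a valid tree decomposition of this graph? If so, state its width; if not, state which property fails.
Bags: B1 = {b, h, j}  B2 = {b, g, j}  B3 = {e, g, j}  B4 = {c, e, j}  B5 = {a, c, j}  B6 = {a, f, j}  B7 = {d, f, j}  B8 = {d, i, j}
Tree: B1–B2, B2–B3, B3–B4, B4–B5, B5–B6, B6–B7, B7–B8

Yes; width 2.

Every vertex of G appears in some bag (union = {a, b, c, d, e, f, g, h, i, j}); every edge is covered by a bag; and for each vertex v the set of bags containing v is connected in the bag tree. The decomposition is therefore valid. The largest bag has 3 vertices, so the width is 2.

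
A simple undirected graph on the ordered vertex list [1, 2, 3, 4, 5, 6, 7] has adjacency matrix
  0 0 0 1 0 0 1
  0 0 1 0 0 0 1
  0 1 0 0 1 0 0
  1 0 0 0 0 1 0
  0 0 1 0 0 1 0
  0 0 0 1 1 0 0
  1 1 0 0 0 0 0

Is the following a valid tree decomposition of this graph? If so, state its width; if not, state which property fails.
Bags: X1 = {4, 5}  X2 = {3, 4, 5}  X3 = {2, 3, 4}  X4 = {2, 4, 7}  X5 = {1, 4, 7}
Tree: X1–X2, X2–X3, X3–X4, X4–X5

A tree decomposition must satisfy three properties: every vertex lies in some bag; for every edge, both endpoints lie together in some bag; and for every vertex, the bags containing it form a connected subtree. Here vertex 6 appears in no bag, so the decomposition is invalid.

No — vertex 6 appears in no bag.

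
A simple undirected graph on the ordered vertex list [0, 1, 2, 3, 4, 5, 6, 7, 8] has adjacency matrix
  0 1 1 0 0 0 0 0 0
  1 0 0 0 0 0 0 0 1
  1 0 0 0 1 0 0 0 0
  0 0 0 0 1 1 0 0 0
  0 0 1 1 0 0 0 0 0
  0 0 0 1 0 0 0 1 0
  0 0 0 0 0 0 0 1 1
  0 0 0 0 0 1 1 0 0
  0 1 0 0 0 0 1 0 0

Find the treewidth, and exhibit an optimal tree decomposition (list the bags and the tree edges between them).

The largest bag has 3 vertices, giving width 2; this decomposition certifies tw(G) ≤ 2. The edges 2–4–3–5–7–6–8–1–0–2 form a cycle, so G is not a tree and its treewidth is at least 2. The upper and lower bounds meet at 2, so that is the treewidth.

Treewidth 2.
One optimal decomposition is:
Bags: B1 = {2, 3, 4}  B2 = {2, 3, 5}  B3 = {2, 5, 7}  B4 = {2, 6, 7}  B5 = {2, 6, 8}  B6 = {1, 2, 8}  B7 = {0, 1, 2}
Tree: B1–B2, B2–B3, B3–B4, B4–B5, B5–B6, B6–B7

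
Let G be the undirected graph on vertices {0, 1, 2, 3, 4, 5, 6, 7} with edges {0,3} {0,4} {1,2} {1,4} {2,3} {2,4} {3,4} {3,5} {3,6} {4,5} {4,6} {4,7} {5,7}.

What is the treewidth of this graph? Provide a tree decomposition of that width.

Each bag holds 3 vertices, so the decomposition has width 2, which upper-bounds the treewidth. On the other hand G contains the 3-clique {1, 2, 4}. A clique must lie in a single bag of any decomposition, so no decomposition can have width below 2. Therefore the treewidth is 2.

Treewidth 2.
One such decomposition:
Bags: B1 = {3, 4, 5}  B2 = {0, 3, 4}  B3 = {3, 4, 6}  B4 = {2, 3, 4}  B5 = {1, 2, 4}  B6 = {4, 5, 7}
Tree: B1–B2, B1–B3, B2–B4, B4–B5, B1–B6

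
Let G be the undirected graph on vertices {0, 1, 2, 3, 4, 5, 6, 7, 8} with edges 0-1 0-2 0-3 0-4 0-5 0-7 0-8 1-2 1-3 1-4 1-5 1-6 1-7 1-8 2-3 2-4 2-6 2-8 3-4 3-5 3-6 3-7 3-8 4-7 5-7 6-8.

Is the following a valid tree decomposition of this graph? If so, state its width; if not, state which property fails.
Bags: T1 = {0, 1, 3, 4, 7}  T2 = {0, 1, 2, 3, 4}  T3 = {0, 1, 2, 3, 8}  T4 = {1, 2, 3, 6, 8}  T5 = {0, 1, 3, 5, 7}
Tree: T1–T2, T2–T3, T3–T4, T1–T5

Yes; width 4.

Checking the three conditions: (i) the bags cover all of {0, 1, 2, 3, 4, 5, 6, 7, 8}; (ii) for each edge, some bag contains both endpoints; (iii) the bags containing any fixed vertex form a subtree. All hold, so the decomposition is valid with width 5 − 1 = 4.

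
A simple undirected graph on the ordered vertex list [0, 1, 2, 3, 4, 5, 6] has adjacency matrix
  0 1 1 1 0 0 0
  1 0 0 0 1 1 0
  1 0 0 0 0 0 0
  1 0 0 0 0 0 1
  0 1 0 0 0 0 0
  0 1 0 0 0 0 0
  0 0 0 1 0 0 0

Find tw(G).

A width-1 tree decomposition is:
Bags: B1 = {0, 1}  B2 = {1, 5}  B3 = {1, 4}  B4 = {0, 3}  B5 = {0, 2}  B6 = {3, 6}
Tree: B1–B2, B1–B3, B1–B4, B1–B5, B4–B6
Each bag holds 2 vertices, so the decomposition has width 1, which upper-bounds the treewidth. G has an edge, so its treewidth is at least 1. Combining the bounds, tw(G) = 1.

1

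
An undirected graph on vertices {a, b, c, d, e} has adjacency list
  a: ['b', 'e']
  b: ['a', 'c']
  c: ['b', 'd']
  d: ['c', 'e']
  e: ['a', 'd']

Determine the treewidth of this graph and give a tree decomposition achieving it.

Treewidth 2.
One optimal decomposition is:
Bags: B1 = {a, d, e}  B2 = {a, c, d}  B3 = {a, b, c}
Tree: B1–B2, B2–B3

Every bag has size at most 3, so the width is 3 − 1 = 2 and tw(G) ≤ 2. The edges a–e–d–c–b–a form a cycle, so G is not a tree and its treewidth is at least 2. Combining the bounds, tw(G) = 2.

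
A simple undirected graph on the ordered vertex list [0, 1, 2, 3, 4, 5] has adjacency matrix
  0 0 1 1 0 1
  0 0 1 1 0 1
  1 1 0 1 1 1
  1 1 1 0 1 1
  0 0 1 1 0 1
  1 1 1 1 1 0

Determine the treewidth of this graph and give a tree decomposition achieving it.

Each bag holds 4 vertices, so the decomposition has width 3, which upper-bounds the treewidth. Conversely, {0, 2, 3, 5} is a clique of size 4, and the vertices of any clique must share a bag in every tree decomposition; so some bag has ≥ 4 vertices and tw(G) ≥ 3. Hence tw(G) = 3 exactly.

Treewidth 3.
One optimal decomposition is:
Bags: B1 = {0, 2, 3, 5}  B2 = {2, 3, 4, 5}  B3 = {1, 2, 3, 5}
Tree: B1–B2, B2–B3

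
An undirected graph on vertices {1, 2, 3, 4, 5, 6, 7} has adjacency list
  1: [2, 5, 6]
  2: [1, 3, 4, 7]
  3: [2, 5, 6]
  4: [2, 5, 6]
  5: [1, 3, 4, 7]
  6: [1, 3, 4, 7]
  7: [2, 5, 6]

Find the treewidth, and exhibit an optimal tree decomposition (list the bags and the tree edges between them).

Treewidth 3.
One optimal decomposition is:
Bags: B1 = {1, 2, 5, 6}  B2 = {2, 4, 5, 6}  B3 = {2, 3, 5, 6}  B4 = {2, 5, 6, 7}
Tree: B1–B2, B2–B3, B3–B4

Every bag has size at most 4, so the width is 4 − 1 = 3 and tw(G) ≤ 3. For the lower bound: the 4 vertex sets {1,6}, {2,4}, {5}, {3} are disjoint, each induces a connected subgraph, and every pair is joined by at least one edge of G. Contracting each set to a single vertex therefore yields K_{4} as a minor, and since treewidth is minor-monotone, tw(G) ≥ tw(K_{4}) = 3. Hence tw(G) = 3 exactly.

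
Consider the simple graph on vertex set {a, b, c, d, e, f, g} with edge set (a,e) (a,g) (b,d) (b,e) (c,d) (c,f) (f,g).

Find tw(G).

A width-2 tree decomposition is:
Bags: B1 = {c, f, g}  B2 = {a, c, g}  B3 = {a, c, e}  B4 = {b, c, e}  B5 = {b, c, d}
Tree: B1–B2, B2–B3, B3–B4, B4–B5
The largest bag has 3 vertices, giving width 2; this decomposition certifies tw(G) ≤ 2. The edges c–f–g–a–e–b–d–c form a cycle, so G is not a tree and its treewidth is at least 2. Therefore the treewidth is 2.

2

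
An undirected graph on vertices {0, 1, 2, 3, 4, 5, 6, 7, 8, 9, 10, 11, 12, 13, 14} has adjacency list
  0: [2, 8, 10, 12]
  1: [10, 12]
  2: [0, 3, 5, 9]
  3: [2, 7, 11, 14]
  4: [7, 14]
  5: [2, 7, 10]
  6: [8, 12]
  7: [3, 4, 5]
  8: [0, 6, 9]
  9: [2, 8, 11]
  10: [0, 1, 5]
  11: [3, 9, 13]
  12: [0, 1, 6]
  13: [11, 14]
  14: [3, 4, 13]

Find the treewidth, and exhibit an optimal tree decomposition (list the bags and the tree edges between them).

Treewidth 3.
One such decomposition:
Bags: B1 = {4, 7, 13, 14}  B2 = {3, 7, 13, 14}  B3 = {3, 7, 11, 13}  B4 = {3, 5, 7, 11}  B5 = {2, 3, 5, 11}  B6 = {2, 5, 9, 11}  B7 = {2, 5, 9, 10}  B8 = {0, 2, 9, 10}  B9 = {0, 8, 9, 10}  B10 = {0, 1, 8, 10}  B11 = {0, 1, 8, 12}  B12 = {1, 6, 8, 12}
Tree: B1–B2, B2–B3, B3–B4, B4–B5, B5–B6, B6–B7, B7–B8, B8–B9, B9–B10, B10–B11, B11–B12

Each bag holds 4 vertices, so the decomposition has width 3, which upper-bounds the treewidth. For the lower bound: the 4 vertex sets {4,13,14}, {7}, {3}, {2,5,9,11} are disjoint, each induces a connected subgraph, and every pair is joined by at least one edge of G. Contracting each set to a single vertex therefore yields K_{4} as a minor, and since treewidth is minor-monotone, tw(G) ≥ tw(K_{4}) = 3. Therefore the treewidth is 3.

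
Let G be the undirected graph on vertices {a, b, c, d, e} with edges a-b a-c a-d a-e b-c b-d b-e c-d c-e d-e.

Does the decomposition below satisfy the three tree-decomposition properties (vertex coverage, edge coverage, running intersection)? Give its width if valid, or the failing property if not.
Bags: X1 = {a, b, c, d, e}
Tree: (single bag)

Yes; width 4.

Every vertex of G appears in some bag (union = {a, b, c, d, e}); every edge is covered by a bag; and for each vertex v the set of bags containing v is connected in the bag tree. The decomposition is therefore valid. The largest bag has 5 vertices, so the width is 4.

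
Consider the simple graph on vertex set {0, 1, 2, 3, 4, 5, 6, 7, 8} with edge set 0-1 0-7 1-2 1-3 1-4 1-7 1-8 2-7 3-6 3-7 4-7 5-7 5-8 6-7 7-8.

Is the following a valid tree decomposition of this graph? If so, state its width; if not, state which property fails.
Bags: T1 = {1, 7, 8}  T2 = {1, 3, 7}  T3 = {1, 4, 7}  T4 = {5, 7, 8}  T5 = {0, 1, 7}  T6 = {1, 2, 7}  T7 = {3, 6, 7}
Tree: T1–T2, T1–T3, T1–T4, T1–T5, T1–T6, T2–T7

Checking the three conditions: (i) the bags cover all of {0, 1, 2, 3, 4, 5, 6, 7, 8}; (ii) for each edge, some bag contains both endpoints; (iii) the bags containing any fixed vertex form a subtree. All hold, so the decomposition is valid with width 3 − 1 = 2.

Yes; width 2.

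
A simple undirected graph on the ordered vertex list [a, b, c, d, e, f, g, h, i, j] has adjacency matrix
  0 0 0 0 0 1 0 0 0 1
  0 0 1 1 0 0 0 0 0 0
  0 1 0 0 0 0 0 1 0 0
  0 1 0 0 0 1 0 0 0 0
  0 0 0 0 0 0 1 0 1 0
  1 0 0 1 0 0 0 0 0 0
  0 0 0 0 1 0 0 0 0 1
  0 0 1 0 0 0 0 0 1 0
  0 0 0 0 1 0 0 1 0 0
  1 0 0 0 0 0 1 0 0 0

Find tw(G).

2

A width-2 tree decomposition is:
Bags: B1 = {b, c, h}  B2 = {b, d, h}  B3 = {d, f, h}  B4 = {a, f, h}  B5 = {a, h, j}  B6 = {g, h, j}  B7 = {e, g, h}  B8 = {e, h, i}
Tree: B1–B2, B2–B3, B3–B4, B4–B5, B5–B6, B6–B7, B7–B8
Each bag holds 3 vertices, so the decomposition has width 2, which upper-bounds the treewidth. The edges h–c–b–d–f–a–j–g–e–i–h form a cycle, so G is not a tree and its treewidth is at least 2. Hence tw(G) = 2 exactly.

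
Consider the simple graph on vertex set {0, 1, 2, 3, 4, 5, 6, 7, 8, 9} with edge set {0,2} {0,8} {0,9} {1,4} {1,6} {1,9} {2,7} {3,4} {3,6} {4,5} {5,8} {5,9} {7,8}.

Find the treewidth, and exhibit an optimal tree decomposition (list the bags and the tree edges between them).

Treewidth 2.
One such decomposition:
Bags: B1 = {2, 7, 8}  B2 = {0, 2, 8}  B3 = {0, 5, 8}  B4 = {0, 5, 9}  B5 = {4, 5, 9}  B6 = {1, 4, 9}  B7 = {1, 3, 4}  B8 = {1, 3, 6}
Tree: B1–B2, B2–B3, B3–B4, B4–B5, B5–B6, B6–B7, B7–B8

The largest bag has 3 vertices, giving width 2; this decomposition certifies tw(G) ≤ 2. For the lower bound, G contains the cycle 7–2–0–8–7, so G is not a forest; only forests have treewidth ≤ 1, hence tw(G) ≥ 2. The upper and lower bounds meet at 2, so that is the treewidth.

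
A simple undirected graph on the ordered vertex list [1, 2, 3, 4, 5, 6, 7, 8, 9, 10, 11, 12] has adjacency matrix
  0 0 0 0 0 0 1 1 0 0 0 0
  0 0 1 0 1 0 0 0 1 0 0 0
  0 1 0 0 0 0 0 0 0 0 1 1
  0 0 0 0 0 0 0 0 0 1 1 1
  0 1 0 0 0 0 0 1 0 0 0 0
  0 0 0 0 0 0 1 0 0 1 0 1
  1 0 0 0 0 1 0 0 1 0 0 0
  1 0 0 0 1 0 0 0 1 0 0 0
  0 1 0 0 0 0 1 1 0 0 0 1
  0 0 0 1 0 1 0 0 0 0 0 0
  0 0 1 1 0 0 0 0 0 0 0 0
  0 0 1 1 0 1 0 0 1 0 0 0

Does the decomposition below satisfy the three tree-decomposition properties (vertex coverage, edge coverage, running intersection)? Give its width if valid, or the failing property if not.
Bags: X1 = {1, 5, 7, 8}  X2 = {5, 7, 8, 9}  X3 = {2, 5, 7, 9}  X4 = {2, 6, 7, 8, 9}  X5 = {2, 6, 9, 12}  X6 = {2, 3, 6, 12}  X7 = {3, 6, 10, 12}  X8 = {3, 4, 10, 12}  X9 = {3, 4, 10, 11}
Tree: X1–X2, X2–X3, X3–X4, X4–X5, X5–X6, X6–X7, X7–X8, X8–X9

No — bags containing vertex 8 are not connected in the tree.

A tree decomposition must satisfy three properties: every vertex lies in some bag; for every edge, both endpoints lie together in some bag; and for every vertex, the bags containing it form a connected subtree. Here bags containing vertex 8 are not connected in the tree, so the decomposition is invalid.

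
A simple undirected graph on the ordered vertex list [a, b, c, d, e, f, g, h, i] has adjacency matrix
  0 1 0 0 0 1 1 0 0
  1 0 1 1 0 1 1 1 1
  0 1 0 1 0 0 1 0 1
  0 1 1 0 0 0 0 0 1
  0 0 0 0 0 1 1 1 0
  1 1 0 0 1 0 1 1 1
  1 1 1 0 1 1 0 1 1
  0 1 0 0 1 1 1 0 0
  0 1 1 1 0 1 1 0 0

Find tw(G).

3

A width-3 tree decomposition is:
Bags: B1 = {b, f, g, i}  B2 = {b, c, g, i}  B3 = {b, c, d, i}  B4 = {a, b, f, g}  B5 = {b, f, g, h}  B6 = {e, f, g, h}
Tree: B1–B2, B2–B3, B1–B4, B1–B5, B5–B6
The largest bag has 4 vertices, giving width 3; this decomposition certifies tw(G) ≤ 3. On the other hand G contains the 4-clique {b, c, d, i}. A clique must lie in a single bag of any decomposition, so no decomposition can have width below 3. Therefore the treewidth is 3.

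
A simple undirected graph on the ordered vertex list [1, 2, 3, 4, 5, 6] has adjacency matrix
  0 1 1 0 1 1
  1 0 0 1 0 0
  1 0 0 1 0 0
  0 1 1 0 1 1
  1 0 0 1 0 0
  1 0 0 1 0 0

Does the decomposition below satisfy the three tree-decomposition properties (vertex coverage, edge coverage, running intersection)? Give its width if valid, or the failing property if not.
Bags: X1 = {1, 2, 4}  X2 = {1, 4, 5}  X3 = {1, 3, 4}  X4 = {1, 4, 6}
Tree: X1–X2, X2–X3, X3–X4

Yes; width 2.

Vertex coverage: the bags together contain {1, 2, 3, 4, 5, 6}, the full vertex set. Edge coverage: each edge of G has both endpoints in at least one bag. Running intersection: for every vertex, the bags containing it form a connected subtree. All three properties hold, so this is a valid tree decomposition of width max|bag| − 1 = 2, and hence tw(G) ≤ 2.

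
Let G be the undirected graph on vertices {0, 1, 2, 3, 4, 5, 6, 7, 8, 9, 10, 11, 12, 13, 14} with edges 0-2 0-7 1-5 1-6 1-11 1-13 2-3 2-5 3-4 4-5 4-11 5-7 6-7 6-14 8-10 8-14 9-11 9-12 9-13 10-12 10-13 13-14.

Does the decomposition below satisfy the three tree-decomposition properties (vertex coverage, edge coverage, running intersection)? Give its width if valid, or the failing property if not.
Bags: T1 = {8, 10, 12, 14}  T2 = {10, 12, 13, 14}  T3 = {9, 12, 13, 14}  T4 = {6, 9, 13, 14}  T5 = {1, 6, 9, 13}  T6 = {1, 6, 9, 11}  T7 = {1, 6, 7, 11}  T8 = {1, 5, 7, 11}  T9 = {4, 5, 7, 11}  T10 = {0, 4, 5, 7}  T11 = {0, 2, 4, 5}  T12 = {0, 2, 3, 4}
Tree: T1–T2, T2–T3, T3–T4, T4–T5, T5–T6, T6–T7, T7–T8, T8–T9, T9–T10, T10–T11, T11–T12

Yes; width 3.

Vertex coverage: the bags together contain {0, 1, 2, 3, 4, 5, 6, 7, 8, 9, 10, 11, 12, 13, 14}, the full vertex set. Edge coverage: each edge of G has both endpoints in at least one bag. Running intersection: for every vertex, the bags containing it form a connected subtree. All three properties hold, so this is a valid tree decomposition of width max|bag| − 1 = 3, and hence tw(G) ≤ 3.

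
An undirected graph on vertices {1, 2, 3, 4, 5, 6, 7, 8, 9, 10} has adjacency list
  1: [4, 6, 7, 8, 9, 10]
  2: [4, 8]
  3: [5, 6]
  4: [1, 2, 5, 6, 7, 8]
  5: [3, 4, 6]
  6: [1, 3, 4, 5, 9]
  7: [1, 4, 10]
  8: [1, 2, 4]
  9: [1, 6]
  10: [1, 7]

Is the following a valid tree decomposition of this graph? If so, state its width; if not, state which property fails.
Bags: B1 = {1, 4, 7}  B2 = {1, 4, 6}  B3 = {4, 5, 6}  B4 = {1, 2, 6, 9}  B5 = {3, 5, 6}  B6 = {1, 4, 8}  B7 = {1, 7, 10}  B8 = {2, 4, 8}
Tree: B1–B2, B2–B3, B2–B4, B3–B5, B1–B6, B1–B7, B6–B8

A tree decomposition must satisfy three properties: every vertex lies in some bag; for every edge, both endpoints lie together in some bag; and for every vertex, the bags containing it form a connected subtree. Here bags containing vertex 2 are not connected in the tree, so the decomposition is invalid.

No — bags containing vertex 2 are not connected in the tree.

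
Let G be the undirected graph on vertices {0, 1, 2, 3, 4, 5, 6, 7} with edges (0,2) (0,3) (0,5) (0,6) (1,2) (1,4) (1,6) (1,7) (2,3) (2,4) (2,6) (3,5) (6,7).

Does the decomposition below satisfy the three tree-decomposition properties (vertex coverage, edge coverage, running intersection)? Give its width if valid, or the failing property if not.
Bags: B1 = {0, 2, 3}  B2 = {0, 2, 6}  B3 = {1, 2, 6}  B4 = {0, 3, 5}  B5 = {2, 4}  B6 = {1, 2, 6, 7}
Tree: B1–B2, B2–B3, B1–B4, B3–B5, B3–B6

No — edge (1,4) lies in no bag.

A tree decomposition must satisfy three properties: every vertex lies in some bag; for every edge, both endpoints lie together in some bag; and for every vertex, the bags containing it form a connected subtree. Here edge (1,4) lies in no bag, so the decomposition is invalid.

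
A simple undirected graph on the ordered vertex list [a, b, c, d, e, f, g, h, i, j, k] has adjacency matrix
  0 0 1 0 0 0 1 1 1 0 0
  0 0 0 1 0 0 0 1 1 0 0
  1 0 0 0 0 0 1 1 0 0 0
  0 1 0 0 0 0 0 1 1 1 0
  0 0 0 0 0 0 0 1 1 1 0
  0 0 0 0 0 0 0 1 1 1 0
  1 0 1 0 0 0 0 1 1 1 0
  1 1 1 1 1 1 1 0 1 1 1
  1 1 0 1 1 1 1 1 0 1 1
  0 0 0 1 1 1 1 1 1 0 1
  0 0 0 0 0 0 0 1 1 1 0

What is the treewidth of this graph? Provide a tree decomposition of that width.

Treewidth 3.
Bags: B1 = {h, i, j, k}  B2 = {e, h, i, j}  B3 = {g, h, i, j}  B4 = {a, g, h, i}  B5 = {d, h, i, j}  B6 = {b, d, h, i}  B7 = {a, c, g, h}  B8 = {f, h, i, j}
Tree: B1–B2, B2–B3, B3–B4, B2–B5, B5–B6, B4–B7, B2–B8

The largest bag has 4 vertices, giving width 3; this decomposition certifies tw(G) ≤ 3. For the lower bound, the 4 vertices {a, c, g, h} are pairwise adjacent, and any tree decomposition puts a clique entirely inside one bag — forcing width ≥ 3. Hence tw(G) = 3 exactly.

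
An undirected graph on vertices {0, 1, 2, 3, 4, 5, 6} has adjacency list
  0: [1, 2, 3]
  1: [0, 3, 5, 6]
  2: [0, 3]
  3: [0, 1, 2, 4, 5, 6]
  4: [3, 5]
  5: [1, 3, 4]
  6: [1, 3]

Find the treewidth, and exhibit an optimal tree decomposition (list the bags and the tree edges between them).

Treewidth 2.
Bags: B1 = {1, 3, 5}  B2 = {0, 1, 3}  B3 = {0, 2, 3}  B4 = {3, 4, 5}  B5 = {1, 3, 6}
Tree: B1–B2, B2–B3, B1–B4, B2–B5

Each bag holds 3 vertices, so the decomposition has width 2, which upper-bounds the treewidth. Conversely, {0, 1, 3} is a clique of size 3, and the vertices of any clique must share a bag in every tree decomposition; so some bag has ≥ 3 vertices and tw(G) ≥ 2. Hence tw(G) = 2 exactly.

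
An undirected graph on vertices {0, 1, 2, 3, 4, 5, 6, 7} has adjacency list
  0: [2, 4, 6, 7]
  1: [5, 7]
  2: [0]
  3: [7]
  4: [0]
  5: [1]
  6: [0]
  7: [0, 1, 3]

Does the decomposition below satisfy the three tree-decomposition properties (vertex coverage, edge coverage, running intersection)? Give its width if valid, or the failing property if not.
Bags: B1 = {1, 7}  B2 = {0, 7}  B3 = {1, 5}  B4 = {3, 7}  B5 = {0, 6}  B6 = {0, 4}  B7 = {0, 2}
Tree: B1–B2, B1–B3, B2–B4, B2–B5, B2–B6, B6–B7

Vertex coverage: the bags together contain {0, 1, 2, 3, 4, 5, 6, 7}, the full vertex set. Edge coverage: each edge of G has both endpoints in at least one bag. Running intersection: for every vertex, the bags containing it form a connected subtree. All three properties hold, so this is a valid tree decomposition of width max|bag| − 1 = 1, and hence tw(G) ≤ 1.

Yes; width 1.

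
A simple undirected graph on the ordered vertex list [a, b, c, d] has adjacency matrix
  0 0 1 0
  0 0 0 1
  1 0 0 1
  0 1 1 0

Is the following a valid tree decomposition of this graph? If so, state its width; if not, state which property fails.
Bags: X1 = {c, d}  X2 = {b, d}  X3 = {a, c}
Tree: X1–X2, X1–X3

Every vertex of G appears in some bag (union = {a, b, c, d}); every edge is covered by a bag; and for each vertex v the set of bags containing v is connected in the bag tree. The decomposition is therefore valid. The largest bag has 2 vertices, so the width is 1.

Yes; width 1.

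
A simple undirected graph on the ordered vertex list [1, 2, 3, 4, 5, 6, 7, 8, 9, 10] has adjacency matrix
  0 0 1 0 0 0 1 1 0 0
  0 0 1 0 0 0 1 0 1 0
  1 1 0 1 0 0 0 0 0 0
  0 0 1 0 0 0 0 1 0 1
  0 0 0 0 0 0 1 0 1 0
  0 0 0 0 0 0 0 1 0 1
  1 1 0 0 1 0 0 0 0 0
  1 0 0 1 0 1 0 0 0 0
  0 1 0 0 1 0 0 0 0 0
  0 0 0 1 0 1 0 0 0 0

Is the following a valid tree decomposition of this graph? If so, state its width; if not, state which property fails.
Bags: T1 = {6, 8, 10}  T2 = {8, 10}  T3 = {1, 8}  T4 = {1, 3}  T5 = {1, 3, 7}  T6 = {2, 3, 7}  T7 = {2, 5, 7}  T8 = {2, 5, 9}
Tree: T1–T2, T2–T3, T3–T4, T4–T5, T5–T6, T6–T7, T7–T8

A tree decomposition must satisfy three properties: every vertex lies in some bag; for every edge, both endpoints lie together in some bag; and for every vertex, the bags containing it form a connected subtree. Here vertex 4 appears in no bag, so the decomposition is invalid.

No — vertex 4 appears in no bag.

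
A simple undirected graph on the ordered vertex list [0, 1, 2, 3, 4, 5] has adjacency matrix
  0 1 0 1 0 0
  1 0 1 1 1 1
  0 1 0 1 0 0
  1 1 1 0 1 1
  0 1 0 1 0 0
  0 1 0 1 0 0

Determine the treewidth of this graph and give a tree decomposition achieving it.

The largest bag has 3 vertices, giving width 2; this decomposition certifies tw(G) ≤ 2. On the other hand G contains the 3-clique {0, 1, 3}. A clique must lie in a single bag of any decomposition, so no decomposition can have width below 2. Hence tw(G) = 2 exactly.

Treewidth 2.
One such decomposition:
Bags: B1 = {1, 3, 4}  B2 = {0, 1, 3}  B3 = {1, 3, 5}  B4 = {1, 2, 3}
Tree: B1–B2, B2–B3, B2–B4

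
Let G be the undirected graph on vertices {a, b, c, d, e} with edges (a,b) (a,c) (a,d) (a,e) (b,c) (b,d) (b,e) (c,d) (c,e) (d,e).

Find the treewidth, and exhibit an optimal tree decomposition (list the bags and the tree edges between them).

Treewidth 4.
One optimal decomposition is:
Bags: B1 = {a, b, c, d, e}
Tree: (single bag)

A single bag containing all 5 vertices is trivially a valid decomposition of width 4. For the lower bound, the 5 vertices {a, b, c, d, e} are pairwise adjacent, and any tree decomposition puts a clique entirely inside one bag — forcing width ≥ 4. Combining the bounds, tw(G) = 4.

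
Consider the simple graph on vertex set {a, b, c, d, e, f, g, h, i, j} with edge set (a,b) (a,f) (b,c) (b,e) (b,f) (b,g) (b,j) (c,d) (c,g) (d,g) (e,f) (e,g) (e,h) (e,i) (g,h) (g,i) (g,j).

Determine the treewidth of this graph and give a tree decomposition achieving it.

Treewidth 2.
One optimal decomposition is:
Bags: B1 = {b, e, g}  B2 = {e, g, h}  B3 = {b, c, g}  B4 = {b, g, j}  B5 = {b, e, f}  B6 = {a, b, f}  B7 = {e, g, i}  B8 = {c, d, g}
Tree: B1–B2, B1–B3, B1–B4, B1–B5, B5–B6, B1–B7, B3–B8

The largest bag has 3 vertices, giving width 2; this decomposition certifies tw(G) ≤ 2. For the lower bound, the 3 vertices {c, d, g} are pairwise adjacent, and any tree decomposition puts a clique entirely inside one bag — forcing width ≥ 2. The upper and lower bounds meet at 2, so that is the treewidth.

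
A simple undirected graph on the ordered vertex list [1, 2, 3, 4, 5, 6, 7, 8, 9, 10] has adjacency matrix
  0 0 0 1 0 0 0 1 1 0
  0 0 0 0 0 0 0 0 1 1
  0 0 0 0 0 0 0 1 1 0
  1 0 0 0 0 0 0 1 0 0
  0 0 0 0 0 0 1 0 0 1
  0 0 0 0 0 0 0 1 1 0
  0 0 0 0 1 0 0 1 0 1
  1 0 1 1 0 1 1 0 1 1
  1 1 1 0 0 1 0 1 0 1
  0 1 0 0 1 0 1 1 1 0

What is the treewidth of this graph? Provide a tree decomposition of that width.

The largest bag has 3 vertices, giving width 2; this decomposition certifies tw(G) ≤ 2. For the lower bound, the 3 vertices {1, 8, 9} are pairwise adjacent, and any tree decomposition puts a clique entirely inside one bag — forcing width ≥ 2. Therefore the treewidth is 2.

Treewidth 2.
Bags: B1 = {2, 9, 10}  B2 = {8, 9, 10}  B3 = {7, 8, 10}  B4 = {1, 8, 9}  B5 = {1, 4, 8}  B6 = {5, 7, 10}  B7 = {6, 8, 9}  B8 = {3, 8, 9}
Tree: B1–B2, B2–B3, B2–B4, B4–B5, B3–B6, B4–B7, B2–B8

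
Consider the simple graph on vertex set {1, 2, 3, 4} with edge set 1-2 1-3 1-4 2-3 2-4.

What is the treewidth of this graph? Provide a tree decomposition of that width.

Treewidth 2.
One optimal decomposition is:
Bags: B1 = {1, 2, 3}  B2 = {1, 2, 4}
Tree: B1–B2

The largest bag has 3 vertices, giving width 2; this decomposition certifies tw(G) ≤ 2. Conversely, {1, 2, 3} is a clique of size 3, and the vertices of any clique must share a bag in every tree decomposition; so some bag has ≥ 3 vertices and tw(G) ≥ 2. Combining the bounds, tw(G) = 2.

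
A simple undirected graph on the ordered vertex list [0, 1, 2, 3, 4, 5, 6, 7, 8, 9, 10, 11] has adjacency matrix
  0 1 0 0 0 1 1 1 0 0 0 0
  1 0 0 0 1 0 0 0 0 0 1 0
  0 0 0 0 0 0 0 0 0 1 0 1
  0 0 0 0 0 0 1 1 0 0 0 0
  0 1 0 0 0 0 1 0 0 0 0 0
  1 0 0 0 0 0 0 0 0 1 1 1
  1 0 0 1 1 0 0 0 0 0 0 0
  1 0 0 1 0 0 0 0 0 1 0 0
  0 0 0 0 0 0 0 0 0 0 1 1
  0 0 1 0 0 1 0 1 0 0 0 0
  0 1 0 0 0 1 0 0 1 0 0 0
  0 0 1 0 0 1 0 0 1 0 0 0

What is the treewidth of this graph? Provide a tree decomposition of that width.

Treewidth 3.
One optimal decomposition is:
Bags: B1 = {2, 8, 9, 11}  B2 = {5, 8, 9, 11}  B3 = {5, 8, 9, 10}  B4 = {5, 7, 9, 10}  B5 = {0, 5, 7, 10}  B6 = {0, 1, 7, 10}  B7 = {0, 1, 3, 7}  B8 = {0, 1, 3, 6}  B9 = {1, 3, 4, 6}
Tree: B1–B2, B2–B3, B3–B4, B4–B5, B5–B6, B6–B7, B7–B8, B8–B9

The largest bag has 4 vertices, giving width 3; this decomposition certifies tw(G) ≤ 3. For the lower bound: the 4 vertex sets {2,8,11}, {9}, {5}, {0,1,7,10} are disjoint, each induces a connected subgraph, and every pair is joined by at least one edge of G. Contracting each set to a single vertex therefore yields K_{4} as a minor, and since treewidth is minor-monotone, tw(G) ≥ tw(K_{4}) = 3. Therefore the treewidth is 3.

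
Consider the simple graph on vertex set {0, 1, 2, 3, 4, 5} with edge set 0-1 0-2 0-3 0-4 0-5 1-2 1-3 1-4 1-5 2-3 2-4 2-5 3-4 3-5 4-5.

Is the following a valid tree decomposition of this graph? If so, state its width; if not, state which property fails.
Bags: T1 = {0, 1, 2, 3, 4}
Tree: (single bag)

No — vertex 5 appears in no bag.

A tree decomposition must satisfy three properties: every vertex lies in some bag; for every edge, both endpoints lie together in some bag; and for every vertex, the bags containing it form a connected subtree. Here vertex 5 appears in no bag, so the decomposition is invalid.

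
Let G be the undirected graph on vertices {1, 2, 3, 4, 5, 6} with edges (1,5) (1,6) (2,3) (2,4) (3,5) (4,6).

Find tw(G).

2

A width-2 tree decomposition is:
Bags: B1 = {2, 3, 5}  B2 = {2, 4, 5}  B3 = {4, 5, 6}  B4 = {1, 5, 6}
Tree: B1–B2, B2–B3, B3–B4
Each bag holds 3 vertices, so the decomposition has width 2, which upper-bounds the treewidth. For the lower bound, G contains the cycle 5–3–2–4–6–1–5, so G is not a forest; only forests have treewidth ≤ 1, hence tw(G) ≥ 2. Therefore the treewidth is 2.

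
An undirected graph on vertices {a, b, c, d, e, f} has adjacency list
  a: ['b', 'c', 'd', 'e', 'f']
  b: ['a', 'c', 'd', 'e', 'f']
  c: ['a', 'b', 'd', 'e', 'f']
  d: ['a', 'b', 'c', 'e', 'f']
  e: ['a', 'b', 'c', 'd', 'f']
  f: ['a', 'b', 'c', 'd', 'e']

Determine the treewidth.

5

A width-5 tree decomposition is:
Bags: B1 = {a, b, c, d, e, f}
Tree: (single bag)
A single bag containing all 6 vertices is trivially a valid decomposition of width 5. On the other hand G contains the 6-clique {a, b, c, d, e, f}. A clique must lie in a single bag of any decomposition, so no decomposition can have width below 5. Combining the bounds, tw(G) = 5.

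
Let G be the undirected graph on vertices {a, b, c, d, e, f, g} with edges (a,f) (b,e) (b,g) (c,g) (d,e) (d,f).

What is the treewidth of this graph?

1

A width-1 tree decomposition is:
Bags: B1 = {a, f}  B2 = {d, f}  B3 = {d, e}  B4 = {b, e}  B5 = {b, g}  B6 = {c, g}
Tree: B1–B2, B2–B3, B3–B4, B4–B5, B5–B6
The largest bag has 2 vertices, giving width 1; this decomposition certifies tw(G) ≤ 1. Any graph with an edge has treewidth ≥ 1, and G has the edge a–f. The upper and lower bounds meet at 1, so that is the treewidth.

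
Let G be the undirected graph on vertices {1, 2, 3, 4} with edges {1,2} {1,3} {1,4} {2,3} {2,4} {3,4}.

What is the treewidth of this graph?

3

A width-3 tree decomposition is:
Bags: B1 = {1, 2, 3, 4}
Tree: (single bag)
With just one bag of size 4, the width is 4 − 1 = 3, so tw(G) ≤ 3. On the other hand G contains the 4-clique {1, 2, 3, 4}. A clique must lie in a single bag of any decomposition, so no decomposition can have width below 3. Hence tw(G) = 3 exactly.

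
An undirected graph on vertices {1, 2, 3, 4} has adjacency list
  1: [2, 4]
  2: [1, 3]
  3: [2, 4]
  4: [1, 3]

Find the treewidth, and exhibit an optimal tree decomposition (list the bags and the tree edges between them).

Treewidth 2.
One optimal decomposition is:
Bags: B1 = {1, 2, 4}  B2 = {2, 3, 4}
Tree: B1–B2

The largest bag has 3 vertices, giving width 2; this decomposition certifies tw(G) ≤ 2. The edges 2–1–4–3–2 form a cycle, so G is not a tree and its treewidth is at least 2. Therefore the treewidth is 2.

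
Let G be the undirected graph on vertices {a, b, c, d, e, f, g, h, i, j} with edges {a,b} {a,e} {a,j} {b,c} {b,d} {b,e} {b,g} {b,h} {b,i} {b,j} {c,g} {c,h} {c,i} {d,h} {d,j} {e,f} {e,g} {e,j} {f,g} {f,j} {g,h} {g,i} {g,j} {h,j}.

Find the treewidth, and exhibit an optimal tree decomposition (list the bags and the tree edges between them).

Treewidth 3.
Bags: B1 = {b, g, h, j}  B2 = {b, e, g, j}  B3 = {e, f, g, j}  B4 = {b, c, g, h}  B5 = {b, d, h, j}  B6 = {b, c, g, i}  B7 = {a, b, e, j}
Tree: B1–B2, B2–B3, B1–B4, B1–B5, B4–B6, B2–B7

Each bag holds 4 vertices, so the decomposition has width 3, which upper-bounds the treewidth. For the lower bound, the 4 vertices {e, f, g, j} are pairwise adjacent, and any tree decomposition puts a clique entirely inside one bag — forcing width ≥ 3. The upper and lower bounds meet at 3, so that is the treewidth.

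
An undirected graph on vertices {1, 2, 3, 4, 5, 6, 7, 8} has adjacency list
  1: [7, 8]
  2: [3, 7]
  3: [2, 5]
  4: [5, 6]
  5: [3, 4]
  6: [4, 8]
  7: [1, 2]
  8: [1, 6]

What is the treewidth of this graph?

2

A width-2 tree decomposition is:
Bags: B1 = {1, 6, 8}  B2 = {1, 4, 6}  B3 = {1, 4, 5}  B4 = {1, 3, 5}  B5 = {1, 2, 3}  B6 = {1, 2, 7}
Tree: B1–B2, B2–B3, B3–B4, B4–B5, B5–B6
Every bag has size at most 3, so the width is 3 − 1 = 2 and tw(G) ≤ 2. The edges 1–8–6–4–5–3–2–7–1 form a cycle, so G is not a tree and its treewidth is at least 2. The upper and lower bounds meet at 2, so that is the treewidth.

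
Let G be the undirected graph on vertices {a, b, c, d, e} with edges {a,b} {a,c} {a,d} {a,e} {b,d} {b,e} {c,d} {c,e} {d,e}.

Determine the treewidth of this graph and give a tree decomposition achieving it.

Each bag holds 4 vertices, so the decomposition has width 3, which upper-bounds the treewidth. Conversely, {a, c, d, e} is a clique of size 4, and the vertices of any clique must share a bag in every tree decomposition; so some bag has ≥ 4 vertices and tw(G) ≥ 3. Therefore the treewidth is 3.

Treewidth 3.
One such decomposition:
Bags: B1 = {a, b, d, e}  B2 = {a, c, d, e}
Tree: B1–B2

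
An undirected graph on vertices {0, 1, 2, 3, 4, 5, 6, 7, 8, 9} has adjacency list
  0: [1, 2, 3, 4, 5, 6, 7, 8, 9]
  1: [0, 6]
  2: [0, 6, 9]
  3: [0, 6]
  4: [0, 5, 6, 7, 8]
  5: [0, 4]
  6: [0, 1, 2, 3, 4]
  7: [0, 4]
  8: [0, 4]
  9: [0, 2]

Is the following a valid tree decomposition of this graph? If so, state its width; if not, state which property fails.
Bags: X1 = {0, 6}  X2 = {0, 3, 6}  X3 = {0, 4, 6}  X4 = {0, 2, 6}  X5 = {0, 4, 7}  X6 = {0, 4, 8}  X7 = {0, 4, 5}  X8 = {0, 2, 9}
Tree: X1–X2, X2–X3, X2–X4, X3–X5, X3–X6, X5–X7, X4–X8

No — vertex 1 appears in no bag.

A tree decomposition must satisfy three properties: every vertex lies in some bag; for every edge, both endpoints lie together in some bag; and for every vertex, the bags containing it form a connected subtree. Here vertex 1 appears in no bag, so the decomposition is invalid.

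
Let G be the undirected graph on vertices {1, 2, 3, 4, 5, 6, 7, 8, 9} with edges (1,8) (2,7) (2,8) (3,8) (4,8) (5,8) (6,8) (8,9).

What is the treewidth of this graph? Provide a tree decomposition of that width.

Each bag holds 2 vertices, so the decomposition has width 1, which upper-bounds the treewidth. Any graph with an edge has treewidth ≥ 1, and G has the edge 3–8. The upper and lower bounds meet at 1, so that is the treewidth.

Treewidth 1.
One optimal decomposition is:
Bags: B1 = {3, 8}  B2 = {2, 8}  B3 = {2, 7}  B4 = {8, 9}  B5 = {5, 8}  B6 = {4, 8}  B7 = {1, 8}  B8 = {6, 8}
Tree: B1–B2, B2–B3, B2–B4, B4–B5, B1–B6, B6–B7, B7–B8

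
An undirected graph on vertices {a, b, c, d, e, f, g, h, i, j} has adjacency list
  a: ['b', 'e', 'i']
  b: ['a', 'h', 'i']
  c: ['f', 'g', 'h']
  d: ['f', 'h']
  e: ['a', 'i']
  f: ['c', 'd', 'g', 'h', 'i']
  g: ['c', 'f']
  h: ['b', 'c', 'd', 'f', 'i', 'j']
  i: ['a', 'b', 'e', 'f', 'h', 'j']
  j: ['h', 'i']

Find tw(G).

A width-2 tree decomposition is:
Bags: B1 = {f, h, i}  B2 = {b, h, i}  B3 = {d, f, h}  B4 = {c, f, h}  B5 = {a, b, i}  B6 = {h, i, j}  B7 = {a, e, i}  B8 = {c, f, g}
Tree: B1–B2, B1–B3, B3–B4, B2–B5, B1–B6, B5–B7, B4–B8
The largest bag has 3 vertices, giving width 2; this decomposition certifies tw(G) ≤ 2. Conversely, {c, f, g} is a clique of size 3, and the vertices of any clique must share a bag in every tree decomposition; so some bag has ≥ 3 vertices and tw(G) ≥ 2. Hence tw(G) = 2 exactly.

2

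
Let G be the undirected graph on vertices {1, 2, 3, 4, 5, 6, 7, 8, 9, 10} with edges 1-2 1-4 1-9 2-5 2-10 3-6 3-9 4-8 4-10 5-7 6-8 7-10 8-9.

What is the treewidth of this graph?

2

A width-2 tree decomposition is:
Bags: B1 = {3, 6, 9}  B2 = {6, 8, 9}  B3 = {1, 8, 9}  B4 = {1, 4, 8}  B5 = {1, 2, 4}  B6 = {2, 4, 10}  B7 = {2, 5, 10}  B8 = {5, 7, 10}
Tree: B1–B2, B2–B3, B3–B4, B4–B5, B5–B6, B6–B7, B7–B8
Each bag holds 3 vertices, so the decomposition has width 2, which upper-bounds the treewidth. Since 3–6–8–9–3 is a cycle in G, G is not acyclic. Forests are exactly the graphs of treewidth ≤ 1, so tw(G) ≥ 2. Therefore the treewidth is 2.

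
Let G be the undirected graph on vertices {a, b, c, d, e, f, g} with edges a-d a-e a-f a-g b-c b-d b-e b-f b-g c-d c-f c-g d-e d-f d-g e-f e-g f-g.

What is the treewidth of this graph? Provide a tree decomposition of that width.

Every bag has size at most 5, so the width is 5 − 1 = 4 and tw(G) ≤ 4. For the lower bound, the 5 vertices {a, d, e, f, g} are pairwise adjacent, and any tree decomposition puts a clique entirely inside one bag — forcing width ≥ 4. Hence tw(G) = 4 exactly.

Treewidth 4.
Bags: B1 = {b, d, e, f, g}  B2 = {b, c, d, f, g}  B3 = {a, d, e, f, g}
Tree: B1–B2, B1–B3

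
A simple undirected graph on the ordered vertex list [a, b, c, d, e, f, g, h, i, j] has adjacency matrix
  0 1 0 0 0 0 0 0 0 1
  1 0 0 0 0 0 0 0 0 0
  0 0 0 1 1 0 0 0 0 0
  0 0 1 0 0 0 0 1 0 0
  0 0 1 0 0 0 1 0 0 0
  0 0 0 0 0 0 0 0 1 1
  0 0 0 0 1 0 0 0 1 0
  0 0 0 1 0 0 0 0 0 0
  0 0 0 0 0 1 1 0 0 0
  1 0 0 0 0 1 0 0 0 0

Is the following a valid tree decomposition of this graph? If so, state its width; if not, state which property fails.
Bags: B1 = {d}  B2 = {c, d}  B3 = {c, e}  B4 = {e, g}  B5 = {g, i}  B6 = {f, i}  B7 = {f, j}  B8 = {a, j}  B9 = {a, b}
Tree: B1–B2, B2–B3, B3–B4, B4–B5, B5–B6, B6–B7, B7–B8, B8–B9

No — vertex h appears in no bag.

A tree decomposition must satisfy three properties: every vertex lies in some bag; for every edge, both endpoints lie together in some bag; and for every vertex, the bags containing it form a connected subtree. Here vertex h appears in no bag, so the decomposition is invalid.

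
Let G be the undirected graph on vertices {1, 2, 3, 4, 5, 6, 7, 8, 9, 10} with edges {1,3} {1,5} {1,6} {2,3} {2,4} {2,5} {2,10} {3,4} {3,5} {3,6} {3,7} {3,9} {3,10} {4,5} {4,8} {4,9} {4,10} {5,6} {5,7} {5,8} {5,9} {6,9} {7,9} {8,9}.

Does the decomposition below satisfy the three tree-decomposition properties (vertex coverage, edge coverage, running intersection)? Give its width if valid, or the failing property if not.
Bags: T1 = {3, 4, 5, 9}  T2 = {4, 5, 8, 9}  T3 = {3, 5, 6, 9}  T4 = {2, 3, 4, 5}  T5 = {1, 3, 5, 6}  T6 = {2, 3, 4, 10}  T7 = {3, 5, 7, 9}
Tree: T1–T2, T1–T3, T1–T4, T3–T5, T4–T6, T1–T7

Yes; width 3.

Vertex coverage: the bags together contain {1, 2, 3, 4, 5, 6, 7, 8, 9, 10}, the full vertex set. Edge coverage: each edge of G has both endpoints in at least one bag. Running intersection: for every vertex, the bags containing it form a connected subtree. All three properties hold, so this is a valid tree decomposition of width max|bag| − 1 = 3, and hence tw(G) ≤ 3.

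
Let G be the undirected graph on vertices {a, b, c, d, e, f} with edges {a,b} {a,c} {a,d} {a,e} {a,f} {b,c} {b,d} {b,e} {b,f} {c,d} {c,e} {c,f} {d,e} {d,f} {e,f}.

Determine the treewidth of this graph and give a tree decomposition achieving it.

Treewidth 5.
Bags: B1 = {a, b, c, d, e, f}
Tree: (single bag)

With just one bag of size 6, the width is 6 − 1 = 5, so tw(G) ≤ 5. On the other hand G contains the 6-clique {a, b, c, d, e, f}. A clique must lie in a single bag of any decomposition, so no decomposition can have width below 5. Combining the bounds, tw(G) = 5.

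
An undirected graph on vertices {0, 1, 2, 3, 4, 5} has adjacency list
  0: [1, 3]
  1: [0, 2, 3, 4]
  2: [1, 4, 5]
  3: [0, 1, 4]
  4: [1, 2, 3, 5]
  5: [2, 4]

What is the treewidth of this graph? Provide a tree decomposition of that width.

Treewidth 2.
One such decomposition:
Bags: B1 = {1, 3, 4}  B2 = {0, 1, 3}  B3 = {1, 2, 4}  B4 = {2, 4, 5}
Tree: B1–B2, B1–B3, B3–B4

Each bag holds 3 vertices, so the decomposition has width 2, which upper-bounds the treewidth. Conversely, {1, 2, 4} is a clique of size 3, and the vertices of any clique must share a bag in every tree decomposition; so some bag has ≥ 3 vertices and tw(G) ≥ 2. Hence tw(G) = 2 exactly.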